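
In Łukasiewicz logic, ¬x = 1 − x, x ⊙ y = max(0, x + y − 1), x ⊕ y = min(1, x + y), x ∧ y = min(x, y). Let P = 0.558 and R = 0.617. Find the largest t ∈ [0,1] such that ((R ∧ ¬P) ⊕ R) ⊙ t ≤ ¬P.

¬P = 1 − 0.558 = 0.442
R ∧ ¬P = min(0.617, 0.442) = 0.442
(R ∧ ¬P) ⊕ R = min(1, 0.442 + 0.617) = min(1, 1.059) = 1.000
So the left factor is (R ∧ ¬P) ⊕ R = 1.000.
So the right-hand bound is ¬P = 0.442.
The residuum of the Łukasiewicz t-norm gives the supremum: min(1, 1 − 1.000 + 0.442).
1 − 1.000 + 0.442 = 0.442, so t = min(1, 0.442) = 0.442.
Check: 1.000 ⊙ 0.442 = max(0, 0.442) = 0.442 ≤ 0.442.

0.442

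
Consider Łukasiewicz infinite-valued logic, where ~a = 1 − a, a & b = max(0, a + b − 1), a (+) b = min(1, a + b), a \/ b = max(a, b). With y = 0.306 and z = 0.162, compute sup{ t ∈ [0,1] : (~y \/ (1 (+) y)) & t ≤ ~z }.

0.838

~y = 1 − 0.306 = 0.694
1 (+) y = min(1, 1.000 + 0.306) = min(1, 1.306) = 1.000
~y \/ (1 (+) y) = max(0.694, 1.000) = 1.000
So the left factor is ~y \/ (1 (+) y) = 1.000.
~z = 1 − 0.162 = 0.838
So the right-hand bound is ~z = 0.838.
The residuum of the Łukasiewicz t-norm gives the supremum: min(1, 1 − 1.000 + 0.838).
1 − 1.000 + 0.838 = 0.838, so t = min(1, 0.838) = 0.838.
Check: 1.000 & 0.838 = max(0, 0.838) = 0.838 ≤ 0.838.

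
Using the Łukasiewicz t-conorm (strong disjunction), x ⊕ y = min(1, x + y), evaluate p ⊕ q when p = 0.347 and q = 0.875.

p ⊕ q = min(1, 0.347 + 0.875) = min(1, 1.222) = 1.000
For comparison, the Gödel t-conorm max(x, y) would give 0.875.

1.000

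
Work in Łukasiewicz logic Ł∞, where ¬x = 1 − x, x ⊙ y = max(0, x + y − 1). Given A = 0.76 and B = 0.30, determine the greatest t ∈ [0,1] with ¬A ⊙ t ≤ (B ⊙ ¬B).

0.76

¬A = 1 − 0.76 = 0.24
So the left factor is ¬A = 0.24.
¬B = 1 − 0.30 = 0.70
B ⊙ ¬B = max(0, 0.30 + 0.70 − 1) = max(0, 0.00) = 0.00
So the right-hand bound is B ⊙ ¬B = 0.00.
The residuum of the Łukasiewicz t-norm gives the supremum: min(1, 1 − 0.24 + 0.00).
1 − 0.24 + 0.00 = 0.76, so t = min(1, 0.76) = 0.76.
Check: 0.24 ⊙ 0.76 = max(0, 0.00) = 0.00 ≤ 0.00.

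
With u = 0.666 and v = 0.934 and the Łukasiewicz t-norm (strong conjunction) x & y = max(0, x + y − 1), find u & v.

0.600

u & v = max(0, 0.666 + 0.934 − 1) = max(0, 0.600) = 0.600
For comparison, the Gödel (minimum) t-norm min(x, y) would give 0.666.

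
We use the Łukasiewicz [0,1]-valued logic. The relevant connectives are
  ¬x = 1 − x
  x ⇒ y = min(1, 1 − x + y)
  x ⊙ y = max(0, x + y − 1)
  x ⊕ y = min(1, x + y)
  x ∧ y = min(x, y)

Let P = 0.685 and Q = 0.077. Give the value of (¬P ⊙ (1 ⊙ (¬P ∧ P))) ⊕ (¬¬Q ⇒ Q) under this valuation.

¬P = 1 − 0.685 = 0.315
¬P ∧ P = min(0.315, 0.685) = 0.315
1 ⊙ (¬P ∧ P) = max(0, 1.000 + 0.315 − 1) = max(0, 0.315) = 0.315
¬P ⊙ (1 ⊙ (¬P ∧ P)) = max(0, 0.315 + 0.315 − 1) = max(0, -0.370) = 0.000
¬Q = 1 − 0.077 = 0.923
¬¬Q = 1 − 0.923 = 0.077
¬¬Q ⇒ Q = min(1, 1 − 0.077 + 0.077) = min(1, 1.000) = 1.000
(¬P ⊙ (1 ⊙ (¬P ∧ P))) ⊕ (¬¬Q ⇒ Q) = min(1, 0.000 + 1.000) = min(1, 1.000) = 1.000

1.000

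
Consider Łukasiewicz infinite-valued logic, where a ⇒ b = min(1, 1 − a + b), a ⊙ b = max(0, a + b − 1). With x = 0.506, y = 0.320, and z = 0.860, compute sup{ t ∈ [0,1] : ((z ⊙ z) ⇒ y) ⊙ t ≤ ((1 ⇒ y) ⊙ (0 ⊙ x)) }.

z ⊙ z = max(0, 0.860 + 0.860 − 1) = max(0, 0.720) = 0.720
(z ⊙ z) ⇒ y = min(1, 1 − 0.720 + 0.320) = min(1, 0.600) = 0.600
So the left factor is (z ⊙ z) ⇒ y = 0.600.
1 ⇒ y = min(1, 1 − 1.000 + 0.320) = min(1, 0.320) = 0.320
0 ⊙ x = max(0, 0.000 + 0.506 − 1) = max(0, -0.494) = 0.000
(1 ⇒ y) ⊙ (0 ⊙ x) = max(0, 0.320 + 0.000 − 1) = max(0, -0.680) = 0.000
So the right-hand bound is (1 ⇒ y) ⊙ (0 ⊙ x) = 0.000.
The residuum of the Łukasiewicz t-norm gives the supremum: min(1, 1 − 0.600 + 0.000).
1 − 0.600 + 0.000 = 0.400, so t = min(1, 0.400) = 0.400.
Check: 0.600 ⊙ 0.400 = max(0, 0.000) = 0.000 ≤ 0.000.

0.400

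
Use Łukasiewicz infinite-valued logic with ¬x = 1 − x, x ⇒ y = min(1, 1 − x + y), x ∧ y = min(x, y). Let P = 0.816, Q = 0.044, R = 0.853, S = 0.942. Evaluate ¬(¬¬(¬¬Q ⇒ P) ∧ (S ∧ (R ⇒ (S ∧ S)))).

¬Q = 1 − 0.044 = 0.956
¬¬Q = 1 − 0.956 = 0.044
¬¬Q ⇒ P = min(1, 1 − 0.044 + 0.816) = min(1, 1.772) = 1.000
¬(¬¬Q ⇒ P) = 1 − 1.000 = 0.000
¬¬(¬¬Q ⇒ P) = 1 − 0.000 = 1.000
S ∧ S = min(0.942, 0.942) = 0.942
R ⇒ (S ∧ S) = min(1, 1 − 0.853 + 0.942) = min(1, 1.089) = 1.000
S ∧ (R ⇒ (S ∧ S)) = min(0.942, 1.000) = 0.942
¬¬(¬¬Q ⇒ P) ∧ (S ∧ (R ⇒ (S ∧ S))) = min(1.000, 0.942) = 0.942
¬(¬¬(¬¬Q ⇒ P) ∧ (S ∧ (R ⇒ (S ∧ S)))) = 1 − 0.942 = 0.058

0.058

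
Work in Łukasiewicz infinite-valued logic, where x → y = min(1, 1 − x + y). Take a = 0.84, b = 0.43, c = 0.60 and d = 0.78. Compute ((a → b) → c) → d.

a → b = min(1, 1 − 0.84 + 0.43) = min(1, 0.59) = 0.59
(a → b) → c = min(1, 1 − 0.59 + 0.60) = min(1, 1.01) = 1.00
((a → b) → c) → d = min(1, 1 − 1.00 + 0.78) = min(1, 0.78) = 0.78

0.78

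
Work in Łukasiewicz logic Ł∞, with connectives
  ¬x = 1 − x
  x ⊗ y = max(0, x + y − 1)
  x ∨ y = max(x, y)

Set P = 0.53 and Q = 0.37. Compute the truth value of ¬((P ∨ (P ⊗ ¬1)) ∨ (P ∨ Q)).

¬1 = 1 − 1.00 = 0.00
P ⊗ ¬1 = max(0, 0.53 + 0.00 − 1) = max(0, -0.47) = 0.00
P ∨ (P ⊗ ¬1) = max(0.53, 0.00) = 0.53
P ∨ Q = max(0.53, 0.37) = 0.53
(P ∨ (P ⊗ ¬1)) ∨ (P ∨ Q) = max(0.53, 0.53) = 0.53
¬((P ∨ (P ⊗ ¬1)) ∨ (P ∨ Q)) = 1 − 0.53 = 0.47

0.47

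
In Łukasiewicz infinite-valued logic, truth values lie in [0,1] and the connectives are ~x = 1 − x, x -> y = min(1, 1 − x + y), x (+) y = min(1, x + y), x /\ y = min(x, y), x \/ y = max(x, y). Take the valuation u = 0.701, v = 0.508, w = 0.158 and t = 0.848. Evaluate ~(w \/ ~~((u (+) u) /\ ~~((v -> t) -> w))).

u (+) u = min(1, 0.701 + 0.701) = min(1, 1.402) = 1.000
v -> t = min(1, 1 − 0.508 + 0.848) = min(1, 1.340) = 1.000
(v -> t) -> w = min(1, 1 − 1.000 + 0.158) = min(1, 0.158) = 0.158
~((v -> t) -> w) = 1 − 0.158 = 0.842
~~((v -> t) -> w) = 1 − 0.842 = 0.158
(u (+) u) /\ ~~((v -> t) -> w) = min(1.000, 0.158) = 0.158
~((u (+) u) /\ ~~((v -> t) -> w)) = 1 − 0.158 = 0.842
~~((u (+) u) /\ ~~((v -> t) -> w)) = 1 − 0.842 = 0.158
w \/ ~~((u (+) u) /\ ~~((v -> t) -> w)) = max(0.158, 0.158) = 0.158
~(w \/ ~~((u (+) u) /\ ~~((v -> t) -> w))) = 1 − 0.158 = 0.842

0.842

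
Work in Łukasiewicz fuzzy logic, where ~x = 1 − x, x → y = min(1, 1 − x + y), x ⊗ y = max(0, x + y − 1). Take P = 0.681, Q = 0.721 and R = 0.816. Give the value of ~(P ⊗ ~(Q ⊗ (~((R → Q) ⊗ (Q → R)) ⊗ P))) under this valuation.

R → Q = min(1, 1 − 0.816 + 0.721) = min(1, 0.905) = 0.905
Q → R = min(1, 1 − 0.721 + 0.816) = min(1, 1.095) = 1.000
(R → Q) ⊗ (Q → R) = max(0, 0.905 + 1.000 − 1) = max(0, 0.905) = 0.905
~((R → Q) ⊗ (Q → R)) = 1 − 0.905 = 0.095
~((R → Q) ⊗ (Q → R)) ⊗ P = max(0, 0.095 + 0.681 − 1) = max(0, -0.224) = 0.000
Q ⊗ (~((R → Q) ⊗ (Q → R)) ⊗ P) = max(0, 0.721 + 0.000 − 1) = max(0, -0.279) = 0.000
~(Q ⊗ (~((R → Q) ⊗ (Q → R)) ⊗ P)) = 1 − 0.000 = 1.000
P ⊗ ~(Q ⊗ (~((R → Q) ⊗ (Q → R)) ⊗ P)) = max(0, 0.681 + 1.000 − 1) = max(0, 0.681) = 0.681
~(P ⊗ ~(Q ⊗ (~((R → Q) ⊗ (Q → R)) ⊗ P))) = 1 − 0.681 = 0.319

0.319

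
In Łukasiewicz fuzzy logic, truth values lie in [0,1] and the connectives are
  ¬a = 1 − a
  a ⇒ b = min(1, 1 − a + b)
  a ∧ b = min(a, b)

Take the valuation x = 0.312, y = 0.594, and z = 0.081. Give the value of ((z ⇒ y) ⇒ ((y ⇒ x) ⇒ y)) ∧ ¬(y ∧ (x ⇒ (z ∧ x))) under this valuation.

0.406

z ⇒ y = min(1, 1 − 0.081 + 0.594) = min(1, 1.513) = 1.000
y ⇒ x = min(1, 1 − 0.594 + 0.312) = min(1, 0.718) = 0.718
(y ⇒ x) ⇒ y = min(1, 1 − 0.718 + 0.594) = min(1, 0.876) = 0.876
(z ⇒ y) ⇒ ((y ⇒ x) ⇒ y) = min(1, 1 − 1.000 + 0.876) = min(1, 0.876) = 0.876
z ∧ x = min(0.081, 0.312) = 0.081
x ⇒ (z ∧ x) = min(1, 1 − 0.312 + 0.081) = min(1, 0.769) = 0.769
y ∧ (x ⇒ (z ∧ x)) = min(0.594, 0.769) = 0.594
¬(y ∧ (x ⇒ (z ∧ x))) = 1 − 0.594 = 0.406
((z ⇒ y) ⇒ ((y ⇒ x) ⇒ y)) ∧ ¬(y ∧ (x ⇒ (z ∧ x))) = min(0.876, 0.406) = 0.406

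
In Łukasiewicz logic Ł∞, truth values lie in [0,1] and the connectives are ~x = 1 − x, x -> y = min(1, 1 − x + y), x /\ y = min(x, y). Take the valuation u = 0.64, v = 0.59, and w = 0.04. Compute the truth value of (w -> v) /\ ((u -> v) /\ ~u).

w -> v = min(1, 1 − 0.04 + 0.59) = min(1, 1.55) = 1.00
u -> v = min(1, 1 − 0.64 + 0.59) = min(1, 0.95) = 0.95
~u = 1 − 0.64 = 0.36
(u -> v) /\ ~u = min(0.95, 0.36) = 0.36
(w -> v) /\ ((u -> v) /\ ~u) = min(1.00, 0.36) = 0.36

0.36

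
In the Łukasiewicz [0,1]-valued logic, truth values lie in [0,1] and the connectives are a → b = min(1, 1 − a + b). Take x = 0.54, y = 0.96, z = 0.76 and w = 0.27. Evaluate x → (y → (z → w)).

z → w = min(1, 1 − 0.76 + 0.27) = min(1, 0.51) = 0.51
y → (z → w) = min(1, 1 − 0.96 + 0.51) = min(1, 0.55) = 0.55
x → (y → (z → w)) = min(1, 1 − 0.54 + 0.55) = min(1, 1.01) = 1.00

1.00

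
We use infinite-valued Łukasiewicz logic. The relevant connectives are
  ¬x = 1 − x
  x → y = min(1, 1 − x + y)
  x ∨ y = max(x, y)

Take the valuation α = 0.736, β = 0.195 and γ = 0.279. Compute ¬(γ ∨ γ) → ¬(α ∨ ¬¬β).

γ ∨ γ = max(0.279, 0.279) = 0.279
¬(γ ∨ γ) = 1 − 0.279 = 0.721
¬β = 1 − 0.195 = 0.805
¬¬β = 1 − 0.805 = 0.195
α ∨ ¬¬β = max(0.736, 0.195) = 0.736
¬(α ∨ ¬¬β) = 1 − 0.736 = 0.264
¬(γ ∨ γ) → ¬(α ∨ ¬¬β) = min(1, 1 − 0.721 + 0.264) = min(1, 0.543) = 0.543

0.543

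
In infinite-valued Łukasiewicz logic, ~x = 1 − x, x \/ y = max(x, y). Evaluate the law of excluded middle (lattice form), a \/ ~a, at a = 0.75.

0.75

~a = 1 − 0.75 = 0.25
a \/ ~a = max(0.75, 0.25) = 0.75
(The value 0.75 < 1 shows this instance is not satisfied; not a Ł∞-tautology — its value is max(a, 1−a).)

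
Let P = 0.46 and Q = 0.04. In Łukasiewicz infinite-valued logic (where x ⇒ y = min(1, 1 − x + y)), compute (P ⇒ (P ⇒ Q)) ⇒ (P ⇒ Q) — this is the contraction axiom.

0.58

P ⇒ Q = min(1, 1 − 0.46 + 0.04) = min(1, 0.58) = 0.58
P ⇒ (P ⇒ Q) = min(1, 1 − 0.46 + 0.58) = min(1, 1.12) = 1.00
(P ⇒ (P ⇒ Q)) ⇒ (P ⇒ Q) = min(1, 1 − 1.00 + 0.58) = min(1, 0.58) = 0.58
(The value 0.58 < 1 shows this instance is not satisfied; fails in Ł∞ (the t-norm is not idempotent).)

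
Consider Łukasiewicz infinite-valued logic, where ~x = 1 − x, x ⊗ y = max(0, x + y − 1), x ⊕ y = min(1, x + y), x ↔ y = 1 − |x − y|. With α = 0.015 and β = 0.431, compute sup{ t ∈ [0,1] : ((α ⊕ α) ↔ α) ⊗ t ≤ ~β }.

α ⊕ α = min(1, 0.015 + 0.015) = min(1, 0.030) = 0.030
(α ⊕ α) ↔ α = 1 − |0.030 − 0.015| = 1 − 0.015 = 0.985
So the left factor is (α ⊕ α) ↔ α = 0.985.
~β = 1 − 0.431 = 0.569
So the right-hand bound is ~β = 0.569.
The residuum of the Łukasiewicz t-norm gives the supremum: min(1, 1 − 0.985 + 0.569).
1 − 0.985 + 0.569 = 0.584, so t = min(1, 0.584) = 0.584.
Check: 0.985 ⊗ 0.584 = max(0, 0.569) = 0.569 ≤ 0.569.

0.584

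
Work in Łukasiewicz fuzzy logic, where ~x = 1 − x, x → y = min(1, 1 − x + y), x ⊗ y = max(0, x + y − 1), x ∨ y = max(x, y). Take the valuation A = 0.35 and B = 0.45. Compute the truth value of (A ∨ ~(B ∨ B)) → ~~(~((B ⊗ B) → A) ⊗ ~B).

0.45

B ∨ B = max(0.45, 0.45) = 0.45
~(B ∨ B) = 1 − 0.45 = 0.55
A ∨ ~(B ∨ B) = max(0.35, 0.55) = 0.55
B ⊗ B = max(0, 0.45 + 0.45 − 1) = max(0, -0.10) = 0.00
(B ⊗ B) → A = min(1, 1 − 0.00 + 0.35) = min(1, 1.35) = 1.00
~((B ⊗ B) → A) = 1 − 1.00 = 0.00
~B = 1 − 0.45 = 0.55
~((B ⊗ B) → A) ⊗ ~B = max(0, 0.00 + 0.55 − 1) = max(0, -0.45) = 0.00
~(~((B ⊗ B) → A) ⊗ ~B) = 1 − 0.00 = 1.00
~~(~((B ⊗ B) → A) ⊗ ~B) = 1 − 1.00 = 0.00
(A ∨ ~(B ∨ B)) → ~~(~((B ⊗ B) → A) ⊗ ~B) = min(1, 1 − 0.55 + 0.00) = min(1, 0.45) = 0.45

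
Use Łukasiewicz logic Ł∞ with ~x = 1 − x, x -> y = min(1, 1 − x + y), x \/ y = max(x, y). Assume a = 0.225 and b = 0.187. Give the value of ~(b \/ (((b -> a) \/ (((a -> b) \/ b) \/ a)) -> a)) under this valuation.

0.775

b -> a = min(1, 1 − 0.187 + 0.225) = min(1, 1.038) = 1.000
a -> b = min(1, 1 − 0.225 + 0.187) = min(1, 0.962) = 0.962
(a -> b) \/ b = max(0.962, 0.187) = 0.962
((a -> b) \/ b) \/ a = max(0.962, 0.225) = 0.962
(b -> a) \/ (((a -> b) \/ b) \/ a) = max(1.000, 0.962) = 1.000
((b -> a) \/ (((a -> b) \/ b) \/ a)) -> a = min(1, 1 − 1.000 + 0.225) = min(1, 0.225) = 0.225
b \/ (((b -> a) \/ (((a -> b) \/ b) \/ a)) -> a) = max(0.187, 0.225) = 0.225
~(b \/ (((b -> a) \/ (((a -> b) \/ b) \/ a)) -> a)) = 1 − 0.225 = 0.775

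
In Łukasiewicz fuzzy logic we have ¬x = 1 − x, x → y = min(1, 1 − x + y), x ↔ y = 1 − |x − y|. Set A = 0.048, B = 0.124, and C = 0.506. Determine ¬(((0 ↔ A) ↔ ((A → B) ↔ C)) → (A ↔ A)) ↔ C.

0.494

0 ↔ A = 1 − |0.000 − 0.048| = 1 − 0.048 = 0.952
A → B = min(1, 1 − 0.048 + 0.124) = min(1, 1.076) = 1.000
(A → B) ↔ C = 1 − |1.000 − 0.506| = 1 − 0.494 = 0.506
(0 ↔ A) ↔ ((A → B) ↔ C) = 1 − |0.952 − 0.506| = 1 − 0.446 = 0.554
A ↔ A = 1 − |0.048 − 0.048| = 1 − 0.000 = 1.000
((0 ↔ A) ↔ ((A → B) ↔ C)) → (A ↔ A) = min(1, 1 − 0.554 + 1.000) = min(1, 1.446) = 1.000
¬(((0 ↔ A) ↔ ((A → B) ↔ C)) → (A ↔ A)) = 1 − 1.000 = 0.000
¬(((0 ↔ A) ↔ ((A → B) ↔ C)) → (A ↔ A)) ↔ C = 1 − |0.000 − 0.506| = 1 − 0.506 = 0.494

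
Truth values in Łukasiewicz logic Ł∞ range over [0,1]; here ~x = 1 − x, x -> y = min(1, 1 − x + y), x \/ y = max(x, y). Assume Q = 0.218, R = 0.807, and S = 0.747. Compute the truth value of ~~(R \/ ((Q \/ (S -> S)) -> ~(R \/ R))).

S -> S = min(1, 1 − 0.747 + 0.747) = min(1, 1.000) = 1.000
Q \/ (S -> S) = max(0.218, 1.000) = 1.000
R \/ R = max(0.807, 0.807) = 0.807
~(R \/ R) = 1 − 0.807 = 0.193
(Q \/ (S -> S)) -> ~(R \/ R) = min(1, 1 − 1.000 + 0.193) = min(1, 0.193) = 0.193
R \/ ((Q \/ (S -> S)) -> ~(R \/ R)) = max(0.807, 0.193) = 0.807
~(R \/ ((Q \/ (S -> S)) -> ~(R \/ R))) = 1 − 0.807 = 0.193
~~(R \/ ((Q \/ (S -> S)) -> ~(R \/ R))) = 1 − 0.193 = 0.807

0.807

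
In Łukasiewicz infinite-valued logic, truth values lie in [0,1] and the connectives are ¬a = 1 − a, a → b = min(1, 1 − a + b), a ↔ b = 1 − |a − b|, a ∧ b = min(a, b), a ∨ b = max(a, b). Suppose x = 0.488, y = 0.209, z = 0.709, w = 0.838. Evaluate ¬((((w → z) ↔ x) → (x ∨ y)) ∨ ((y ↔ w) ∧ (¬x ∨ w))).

w → z = min(1, 1 − 0.838 + 0.709) = min(1, 0.871) = 0.871
(w → z) ↔ x = 1 − |0.871 − 0.488| = 1 − 0.383 = 0.617
x ∨ y = max(0.488, 0.209) = 0.488
((w → z) ↔ x) → (x ∨ y) = min(1, 1 − 0.617 + 0.488) = min(1, 0.871) = 0.871
y ↔ w = 1 − |0.209 − 0.838| = 1 − 0.629 = 0.371
¬x = 1 − 0.488 = 0.512
¬x ∨ w = max(0.512, 0.838) = 0.838
(y ↔ w) ∧ (¬x ∨ w) = min(0.371, 0.838) = 0.371
(((w → z) ↔ x) → (x ∨ y)) ∨ ((y ↔ w) ∧ (¬x ∨ w)) = max(0.871, 0.371) = 0.871
¬((((w → z) ↔ x) → (x ∨ y)) ∨ ((y ↔ w) ∧ (¬x ∨ w))) = 1 − 0.871 = 0.129

0.129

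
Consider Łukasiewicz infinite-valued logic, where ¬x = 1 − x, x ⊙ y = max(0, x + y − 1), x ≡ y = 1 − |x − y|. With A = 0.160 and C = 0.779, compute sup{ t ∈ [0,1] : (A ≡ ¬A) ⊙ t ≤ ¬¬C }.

1.000

¬A = 1 − 0.160 = 0.840
A ≡ ¬A = 1 − |0.160 − 0.840| = 1 − 0.680 = 0.320
So the left factor is A ≡ ¬A = 0.320.
¬C = 1 − 0.779 = 0.221
¬¬C = 1 − 0.221 = 0.779
So the right-hand bound is ¬¬C = 0.779.
The residuum of the Łukasiewicz t-norm gives the supremum: min(1, 1 − 0.320 + 0.779).
1 − 0.320 + 0.779 = 1.459, so t = min(1, 1.459) = 1.000.
Check: 0.320 ⊙ 1.000 = max(0, 0.320) = 0.320 ≤ 0.779.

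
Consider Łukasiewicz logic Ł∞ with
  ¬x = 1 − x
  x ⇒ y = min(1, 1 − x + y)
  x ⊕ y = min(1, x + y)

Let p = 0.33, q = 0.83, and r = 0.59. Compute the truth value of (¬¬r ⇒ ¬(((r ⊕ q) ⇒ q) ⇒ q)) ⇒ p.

0.92

¬r = 1 − 0.59 = 0.41
¬¬r = 1 − 0.41 = 0.59
r ⊕ q = min(1, 0.59 + 0.83) = min(1, 1.42) = 1.00
(r ⊕ q) ⇒ q = min(1, 1 − 1.00 + 0.83) = min(1, 0.83) = 0.83
((r ⊕ q) ⇒ q) ⇒ q = min(1, 1 − 0.83 + 0.83) = min(1, 1.00) = 1.00
¬(((r ⊕ q) ⇒ q) ⇒ q) = 1 − 1.00 = 0.00
¬¬r ⇒ ¬(((r ⊕ q) ⇒ q) ⇒ q) = min(1, 1 − 0.59 + 0.00) = min(1, 0.41) = 0.41
(¬¬r ⇒ ¬(((r ⊕ q) ⇒ q) ⇒ q)) ⇒ p = min(1, 1 − 0.41 + 0.33) = min(1, 0.92) = 0.92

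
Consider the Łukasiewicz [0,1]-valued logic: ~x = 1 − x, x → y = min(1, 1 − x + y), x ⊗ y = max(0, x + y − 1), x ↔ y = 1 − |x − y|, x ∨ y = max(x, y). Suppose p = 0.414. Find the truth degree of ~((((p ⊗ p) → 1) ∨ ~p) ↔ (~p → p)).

p ⊗ p = max(0, 0.414 + 0.414 − 1) = max(0, -0.172) = 0.000
(p ⊗ p) → 1 = min(1, 1 − 0.000 + 1.000) = min(1, 2.000) = 1.000
~p = 1 − 0.414 = 0.586
((p ⊗ p) → 1) ∨ ~p = max(1.000, 0.586) = 1.000
~p → p = min(1, 1 − 0.586 + 0.414) = min(1, 0.828) = 0.828
(((p ⊗ p) → 1) ∨ ~p) ↔ (~p → p) = 1 − |1.000 − 0.828| = 1 − 0.172 = 0.828
~((((p ⊗ p) → 1) ∨ ~p) ↔ (~p → p)) = 1 − 0.828 = 0.172

0.172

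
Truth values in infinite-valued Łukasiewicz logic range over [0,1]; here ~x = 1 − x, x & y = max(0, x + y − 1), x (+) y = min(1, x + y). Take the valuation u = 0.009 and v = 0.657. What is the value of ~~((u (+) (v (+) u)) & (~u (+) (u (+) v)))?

0.675

v (+) u = min(1, 0.657 + 0.009) = min(1, 0.666) = 0.666
u (+) (v (+) u) = min(1, 0.009 + 0.666) = min(1, 0.675) = 0.675
~u = 1 − 0.009 = 0.991
u (+) v = min(1, 0.009 + 0.657) = min(1, 0.666) = 0.666
~u (+) (u (+) v) = min(1, 0.991 + 0.666) = min(1, 1.657) = 1.000
(u (+) (v (+) u)) & (~u (+) (u (+) v)) = max(0, 0.675 + 1.000 − 1) = max(0, 0.675) = 0.675
~((u (+) (v (+) u)) & (~u (+) (u (+) v))) = 1 − 0.675 = 0.325
~~((u (+) (v (+) u)) & (~u (+) (u (+) v))) = 1 − 0.325 = 0.675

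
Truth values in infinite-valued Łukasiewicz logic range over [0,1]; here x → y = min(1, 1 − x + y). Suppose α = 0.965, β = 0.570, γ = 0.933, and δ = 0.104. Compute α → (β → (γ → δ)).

γ → δ = min(1, 1 − 0.933 + 0.104) = min(1, 0.171) = 0.171
β → (γ → δ) = min(1, 1 − 0.570 + 0.171) = min(1, 0.601) = 0.601
α → (β → (γ → δ)) = min(1, 1 − 0.965 + 0.601) = min(1, 0.636) = 0.636

0.636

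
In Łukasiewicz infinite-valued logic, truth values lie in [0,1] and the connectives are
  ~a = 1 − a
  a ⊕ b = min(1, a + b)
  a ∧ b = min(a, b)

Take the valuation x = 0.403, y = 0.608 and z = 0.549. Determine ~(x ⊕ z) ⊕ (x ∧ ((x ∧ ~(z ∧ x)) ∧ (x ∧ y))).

0.451

x ⊕ z = min(1, 0.403 + 0.549) = min(1, 0.952) = 0.952
~(x ⊕ z) = 1 − 0.952 = 0.048
z ∧ x = min(0.549, 0.403) = 0.403
~(z ∧ x) = 1 − 0.403 = 0.597
x ∧ ~(z ∧ x) = min(0.403, 0.597) = 0.403
x ∧ y = min(0.403, 0.608) = 0.403
(x ∧ ~(z ∧ x)) ∧ (x ∧ y) = min(0.403, 0.403) = 0.403
x ∧ ((x ∧ ~(z ∧ x)) ∧ (x ∧ y)) = min(0.403, 0.403) = 0.403
~(x ⊕ z) ⊕ (x ∧ ((x ∧ ~(z ∧ x)) ∧ (x ∧ y))) = min(1, 0.048 + 0.403) = min(1, 0.451) = 0.451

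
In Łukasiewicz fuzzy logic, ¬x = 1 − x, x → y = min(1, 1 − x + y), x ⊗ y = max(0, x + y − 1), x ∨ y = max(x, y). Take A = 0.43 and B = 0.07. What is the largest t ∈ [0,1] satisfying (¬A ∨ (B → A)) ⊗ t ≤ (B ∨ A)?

0.43

¬A = 1 − 0.43 = 0.57
B → A = min(1, 1 − 0.07 + 0.43) = min(1, 1.36) = 1.00
¬A ∨ (B → A) = max(0.57, 1.00) = 1.00
So the left factor is ¬A ∨ (B → A) = 1.00.
B ∨ A = max(0.07, 0.43) = 0.43
So the right-hand bound is B ∨ A = 0.43.
The residuum of the Łukasiewicz t-norm gives the supremum: min(1, 1 − 1.00 + 0.43).
1 − 1.00 + 0.43 = 0.43, so t = min(1, 0.43) = 0.43.
Check: 1.00 ⊗ 0.43 = max(0, 0.43) = 0.43 ≤ 0.43.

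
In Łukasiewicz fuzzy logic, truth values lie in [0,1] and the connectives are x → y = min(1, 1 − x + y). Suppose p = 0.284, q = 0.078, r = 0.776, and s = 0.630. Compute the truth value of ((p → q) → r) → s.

p → q = min(1, 1 − 0.284 + 0.078) = min(1, 0.794) = 0.794
(p → q) → r = min(1, 1 − 0.794 + 0.776) = min(1, 0.982) = 0.982
((p → q) → r) → s = min(1, 1 − 0.982 + 0.630) = min(1, 0.648) = 0.648

0.648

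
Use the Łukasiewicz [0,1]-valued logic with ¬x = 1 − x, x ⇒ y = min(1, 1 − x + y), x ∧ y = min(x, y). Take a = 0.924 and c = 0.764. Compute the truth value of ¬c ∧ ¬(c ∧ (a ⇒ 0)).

¬c = 1 − 0.764 = 0.236
a ⇒ 0 = min(1, 1 − 0.924 + 0.000) = min(1, 0.076) = 0.076
c ∧ (a ⇒ 0) = min(0.764, 0.076) = 0.076
¬(c ∧ (a ⇒ 0)) = 1 − 0.076 = 0.924
¬c ∧ ¬(c ∧ (a ⇒ 0)) = min(0.236, 0.924) = 0.236

0.236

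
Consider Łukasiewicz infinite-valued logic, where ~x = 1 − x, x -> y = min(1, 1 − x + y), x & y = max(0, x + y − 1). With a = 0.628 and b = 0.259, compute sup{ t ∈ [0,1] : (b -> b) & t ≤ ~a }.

b -> b = min(1, 1 − 0.259 + 0.259) = min(1, 1.000) = 1.000
So the left factor is b -> b = 1.000.
~a = 1 − 0.628 = 0.372
So the right-hand bound is ~a = 0.372.
The residuum of the Łukasiewicz t-norm gives the supremum: min(1, 1 − 1.000 + 0.372).
1 − 1.000 + 0.372 = 0.372, so t = min(1, 0.372) = 0.372.
Check: 1.000 & 0.372 = max(0, 0.372) = 0.372 ≤ 0.372.

0.372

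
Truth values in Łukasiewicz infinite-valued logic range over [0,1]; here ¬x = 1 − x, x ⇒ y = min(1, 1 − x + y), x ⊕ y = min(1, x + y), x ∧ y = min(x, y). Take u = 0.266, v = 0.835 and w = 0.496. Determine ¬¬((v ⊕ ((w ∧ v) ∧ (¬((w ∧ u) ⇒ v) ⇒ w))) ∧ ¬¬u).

0.266

w ∧ v = min(0.496, 0.835) = 0.496
w ∧ u = min(0.496, 0.266) = 0.266
(w ∧ u) ⇒ v = min(1, 1 − 0.266 + 0.835) = min(1, 1.569) = 1.000
¬((w ∧ u) ⇒ v) = 1 − 1.000 = 0.000
¬((w ∧ u) ⇒ v) ⇒ w = min(1, 1 − 0.000 + 0.496) = min(1, 1.496) = 1.000
(w ∧ v) ∧ (¬((w ∧ u) ⇒ v) ⇒ w) = min(0.496, 1.000) = 0.496
v ⊕ ((w ∧ v) ∧ (¬((w ∧ u) ⇒ v) ⇒ w)) = min(1, 0.835 + 0.496) = min(1, 1.331) = 1.000
¬u = 1 − 0.266 = 0.734
¬¬u = 1 − 0.734 = 0.266
(v ⊕ ((w ∧ v) ∧ (¬((w ∧ u) ⇒ v) ⇒ w))) ∧ ¬¬u = min(1.000, 0.266) = 0.266
¬((v ⊕ ((w ∧ v) ∧ (¬((w ∧ u) ⇒ v) ⇒ w))) ∧ ¬¬u) = 1 − 0.266 = 0.734
¬¬((v ⊕ ((w ∧ v) ∧ (¬((w ∧ u) ⇒ v) ⇒ w))) ∧ ¬¬u) = 1 − 0.734 = 0.266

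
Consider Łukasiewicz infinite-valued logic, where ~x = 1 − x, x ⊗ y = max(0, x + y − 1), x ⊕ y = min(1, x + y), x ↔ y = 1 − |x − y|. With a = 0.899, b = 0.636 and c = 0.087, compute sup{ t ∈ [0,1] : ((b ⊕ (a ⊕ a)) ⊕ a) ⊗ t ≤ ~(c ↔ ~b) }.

a ⊕ a = min(1, 0.899 + 0.899) = min(1, 1.798) = 1.000
b ⊕ (a ⊕ a) = min(1, 0.636 + 1.000) = min(1, 1.636) = 1.000
(b ⊕ (a ⊕ a)) ⊕ a = min(1, 1.000 + 0.899) = min(1, 1.899) = 1.000
So the left factor is (b ⊕ (a ⊕ a)) ⊕ a = 1.000.
~b = 1 − 0.636 = 0.364
c ↔ ~b = 1 − |0.087 − 0.364| = 1 − 0.277 = 0.723
~(c ↔ ~b) = 1 − 0.723 = 0.277
So the right-hand bound is ~(c ↔ ~b) = 0.277.
The residuum of the Łukasiewicz t-norm gives the supremum: min(1, 1 − 1.000 + 0.277).
1 − 1.000 + 0.277 = 0.277, so t = min(1, 0.277) = 0.277.
Check: 1.000 ⊗ 0.277 = max(0, 0.277) = 0.277 ≤ 0.277.

0.277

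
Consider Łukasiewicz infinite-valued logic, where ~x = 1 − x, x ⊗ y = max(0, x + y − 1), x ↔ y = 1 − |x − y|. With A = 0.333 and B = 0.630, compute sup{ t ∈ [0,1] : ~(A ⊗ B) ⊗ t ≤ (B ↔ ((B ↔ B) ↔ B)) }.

A ⊗ B = max(0, 0.333 + 0.630 − 1) = max(0, -0.037) = 0.000
~(A ⊗ B) = 1 − 0.000 = 1.000
So the left factor is ~(A ⊗ B) = 1.000.
B ↔ B = 1 − |0.630 − 0.630| = 1 − 0.000 = 1.000
(B ↔ B) ↔ B = 1 − |1.000 − 0.630| = 1 − 0.370 = 0.630
B ↔ ((B ↔ B) ↔ B) = 1 − |0.630 − 0.630| = 1 − 0.000 = 1.000
So the right-hand bound is B ↔ ((B ↔ B) ↔ B) = 1.000.
The residuum of the Łukasiewicz t-norm gives the supremum: min(1, 1 − 1.000 + 1.000).
1 − 1.000 + 1.000 = 1.000, so t = min(1, 1.000) = 1.000.
Check: 1.000 ⊗ 1.000 = max(0, 1.000) = 1.000 ≤ 1.000.

1.000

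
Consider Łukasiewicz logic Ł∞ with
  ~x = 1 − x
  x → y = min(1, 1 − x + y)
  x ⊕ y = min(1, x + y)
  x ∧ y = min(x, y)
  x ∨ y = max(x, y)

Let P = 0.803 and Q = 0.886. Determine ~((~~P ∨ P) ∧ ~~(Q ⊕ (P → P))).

0.197

~P = 1 − 0.803 = 0.197
~~P = 1 − 0.197 = 0.803
~~P ∨ P = max(0.803, 0.803) = 0.803
P → P = min(1, 1 − 0.803 + 0.803) = min(1, 1.000) = 1.000
Q ⊕ (P → P) = min(1, 0.886 + 1.000) = min(1, 1.886) = 1.000
~(Q ⊕ (P → P)) = 1 − 1.000 = 0.000
~~(Q ⊕ (P → P)) = 1 − 0.000 = 1.000
(~~P ∨ P) ∧ ~~(Q ⊕ (P → P)) = min(0.803, 1.000) = 0.803
~((~~P ∨ P) ∧ ~~(Q ⊕ (P → P))) = 1 − 0.803 = 0.197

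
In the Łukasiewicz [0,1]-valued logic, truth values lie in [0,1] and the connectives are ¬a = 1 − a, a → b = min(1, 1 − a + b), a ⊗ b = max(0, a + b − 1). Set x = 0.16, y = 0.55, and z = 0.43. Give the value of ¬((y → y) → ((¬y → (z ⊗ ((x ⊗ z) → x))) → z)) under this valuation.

y → y = min(1, 1 − 0.55 + 0.55) = min(1, 1.00) = 1.00
¬y = 1 − 0.55 = 0.45
x ⊗ z = max(0, 0.16 + 0.43 − 1) = max(0, -0.41) = 0.00
(x ⊗ z) → x = min(1, 1 − 0.00 + 0.16) = min(1, 1.16) = 1.00
z ⊗ ((x ⊗ z) → x) = max(0, 0.43 + 1.00 − 1) = max(0, 0.43) = 0.43
¬y → (z ⊗ ((x ⊗ z) → x)) = min(1, 1 − 0.45 + 0.43) = min(1, 0.98) = 0.98
(¬y → (z ⊗ ((x ⊗ z) → x))) → z = min(1, 1 − 0.98 + 0.43) = min(1, 0.45) = 0.45
(y → y) → ((¬y → (z ⊗ ((x ⊗ z) → x))) → z) = min(1, 1 − 1.00 + 0.45) = min(1, 0.45) = 0.45
¬((y → y) → ((¬y → (z ⊗ ((x ⊗ z) → x))) → z)) = 1 − 0.45 = 0.55

0.55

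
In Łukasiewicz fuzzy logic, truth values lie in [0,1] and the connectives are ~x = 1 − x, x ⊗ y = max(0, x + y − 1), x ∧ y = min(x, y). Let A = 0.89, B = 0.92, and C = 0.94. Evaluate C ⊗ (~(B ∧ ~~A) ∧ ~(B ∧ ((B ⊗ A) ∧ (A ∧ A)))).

0.05

~A = 1 − 0.89 = 0.11
~~A = 1 − 0.11 = 0.89
B ∧ ~~A = min(0.92, 0.89) = 0.89
~(B ∧ ~~A) = 1 − 0.89 = 0.11
B ⊗ A = max(0, 0.92 + 0.89 − 1) = max(0, 0.81) = 0.81
A ∧ A = min(0.89, 0.89) = 0.89
(B ⊗ A) ∧ (A ∧ A) = min(0.81, 0.89) = 0.81
B ∧ ((B ⊗ A) ∧ (A ∧ A)) = min(0.92, 0.81) = 0.81
~(B ∧ ((B ⊗ A) ∧ (A ∧ A))) = 1 − 0.81 = 0.19
~(B ∧ ~~A) ∧ ~(B ∧ ((B ⊗ A) ∧ (A ∧ A))) = min(0.11, 0.19) = 0.11
C ⊗ (~(B ∧ ~~A) ∧ ~(B ∧ ((B ⊗ A) ∧ (A ∧ A)))) = max(0, 0.94 + 0.11 − 1) = max(0, 0.05) = 0.05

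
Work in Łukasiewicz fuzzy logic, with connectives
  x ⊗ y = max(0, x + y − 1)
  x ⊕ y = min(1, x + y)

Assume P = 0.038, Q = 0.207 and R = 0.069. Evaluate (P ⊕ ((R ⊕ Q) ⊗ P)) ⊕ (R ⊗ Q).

0.038

R ⊕ Q = min(1, 0.069 + 0.207) = min(1, 0.276) = 0.276
(R ⊕ Q) ⊗ P = max(0, 0.276 + 0.038 − 1) = max(0, -0.686) = 0.000
P ⊕ ((R ⊕ Q) ⊗ P) = min(1, 0.038 + 0.000) = min(1, 0.038) = 0.038
R ⊗ Q = max(0, 0.069 + 0.207 − 1) = max(0, -0.724) = 0.000
(P ⊕ ((R ⊕ Q) ⊗ P)) ⊕ (R ⊗ Q) = min(1, 0.038 + 0.000) = min(1, 0.038) = 0.038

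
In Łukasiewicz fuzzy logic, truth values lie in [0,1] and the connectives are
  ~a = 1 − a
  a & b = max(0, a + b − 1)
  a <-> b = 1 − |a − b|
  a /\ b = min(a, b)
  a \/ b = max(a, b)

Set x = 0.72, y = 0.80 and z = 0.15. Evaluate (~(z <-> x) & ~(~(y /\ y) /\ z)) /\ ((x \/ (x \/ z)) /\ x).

0.42

z <-> x = 1 − |0.15 − 0.72| = 1 − 0.57 = 0.43
~(z <-> x) = 1 − 0.43 = 0.57
y /\ y = min(0.80, 0.80) = 0.80
~(y /\ y) = 1 − 0.80 = 0.20
~(y /\ y) /\ z = min(0.20, 0.15) = 0.15
~(~(y /\ y) /\ z) = 1 − 0.15 = 0.85
~(z <-> x) & ~(~(y /\ y) /\ z) = max(0, 0.57 + 0.85 − 1) = max(0, 0.42) = 0.42
x \/ z = max(0.72, 0.15) = 0.72
x \/ (x \/ z) = max(0.72, 0.72) = 0.72
(x \/ (x \/ z)) /\ x = min(0.72, 0.72) = 0.72
(~(z <-> x) & ~(~(y /\ y) /\ z)) /\ ((x \/ (x \/ z)) /\ x) = min(0.42, 0.72) = 0.42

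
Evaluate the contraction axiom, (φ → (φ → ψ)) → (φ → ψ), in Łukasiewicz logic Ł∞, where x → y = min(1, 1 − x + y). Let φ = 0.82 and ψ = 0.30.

φ → ψ = min(1, 1 − 0.82 + 0.30) = min(1, 0.48) = 0.48
φ → (φ → ψ) = min(1, 1 − 0.82 + 0.48) = min(1, 0.66) = 0.66
(φ → (φ → ψ)) → (φ → ψ) = min(1, 1 − 0.66 + 0.48) = min(1, 0.82) = 0.82
(The value 0.82 < 1 shows this instance is not satisfied; fails in Ł∞ (the t-norm is not idempotent).)

0.82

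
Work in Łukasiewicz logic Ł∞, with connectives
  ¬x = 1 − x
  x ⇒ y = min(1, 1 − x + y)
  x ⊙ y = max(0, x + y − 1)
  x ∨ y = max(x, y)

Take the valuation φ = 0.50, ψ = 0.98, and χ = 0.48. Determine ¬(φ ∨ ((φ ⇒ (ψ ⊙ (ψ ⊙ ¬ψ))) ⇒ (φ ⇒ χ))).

¬ψ = 1 − 0.98 = 0.02
ψ ⊙ ¬ψ = max(0, 0.98 + 0.02 − 1) = max(0, 0.00) = 0.00
ψ ⊙ (ψ ⊙ ¬ψ) = max(0, 0.98 + 0.00 − 1) = max(0, -0.02) = 0.00
φ ⇒ (ψ ⊙ (ψ ⊙ ¬ψ)) = min(1, 1 − 0.50 + 0.00) = min(1, 0.50) = 0.50
φ ⇒ χ = min(1, 1 − 0.50 + 0.48) = min(1, 0.98) = 0.98
(φ ⇒ (ψ ⊙ (ψ ⊙ ¬ψ))) ⇒ (φ ⇒ χ) = min(1, 1 − 0.50 + 0.98) = min(1, 1.48) = 1.00
φ ∨ ((φ ⇒ (ψ ⊙ (ψ ⊙ ¬ψ))) ⇒ (φ ⇒ χ)) = max(0.50, 1.00) = 1.00
¬(φ ∨ ((φ ⇒ (ψ ⊙ (ψ ⊙ ¬ψ))) ⇒ (φ ⇒ χ))) = 1 − 1.00 = 0.00

0.00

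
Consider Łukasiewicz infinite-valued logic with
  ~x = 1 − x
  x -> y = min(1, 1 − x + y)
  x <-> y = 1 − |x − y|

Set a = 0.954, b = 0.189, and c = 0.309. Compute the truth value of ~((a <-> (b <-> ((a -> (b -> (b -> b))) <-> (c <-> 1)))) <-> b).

b -> b = min(1, 1 − 0.189 + 0.189) = min(1, 1.000) = 1.000
b -> (b -> b) = min(1, 1 − 0.189 + 1.000) = min(1, 1.811) = 1.000
a -> (b -> (b -> b)) = min(1, 1 − 0.954 + 1.000) = min(1, 1.046) = 1.000
c <-> 1 = 1 − |0.309 − 1.000| = 1 − 0.691 = 0.309
(a -> (b -> (b -> b))) <-> (c <-> 1) = 1 − |1.000 − 0.309| = 1 − 0.691 = 0.309
b <-> ((a -> (b -> (b -> b))) <-> (c <-> 1)) = 1 − |0.189 − 0.309| = 1 − 0.120 = 0.880
a <-> (b <-> ((a -> (b -> (b -> b))) <-> (c <-> 1))) = 1 − |0.954 − 0.880| = 1 − 0.074 = 0.926
(a <-> (b <-> ((a -> (b -> (b -> b))) <-> (c <-> 1)))) <-> b = 1 − |0.926 − 0.189| = 1 − 0.737 = 0.263
~((a <-> (b <-> ((a -> (b -> (b -> b))) <-> (c <-> 1)))) <-> b) = 1 − 0.263 = 0.737

0.737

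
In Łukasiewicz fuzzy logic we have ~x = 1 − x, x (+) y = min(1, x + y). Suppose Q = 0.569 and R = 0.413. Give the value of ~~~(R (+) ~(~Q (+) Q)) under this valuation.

~Q = 1 − 0.569 = 0.431
~Q (+) Q = min(1, 0.431 + 0.569) = min(1, 1.000) = 1.000
~(~Q (+) Q) = 1 − 1.000 = 0.000
R (+) ~(~Q (+) Q) = min(1, 0.413 + 0.000) = min(1, 0.413) = 0.413
~(R (+) ~(~Q (+) Q)) = 1 − 0.413 = 0.587
~~(R (+) ~(~Q (+) Q)) = 1 − 0.587 = 0.413
~~~(R (+) ~(~Q (+) Q)) = 1 − 0.413 = 0.587

0.587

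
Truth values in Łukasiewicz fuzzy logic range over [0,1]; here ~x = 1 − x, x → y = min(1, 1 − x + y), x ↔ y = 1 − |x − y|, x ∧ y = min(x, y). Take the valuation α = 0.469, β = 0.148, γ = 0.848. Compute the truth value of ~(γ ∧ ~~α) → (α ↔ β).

1.000

~α = 1 − 0.469 = 0.531
~~α = 1 − 0.531 = 0.469
γ ∧ ~~α = min(0.848, 0.469) = 0.469
~(γ ∧ ~~α) = 1 − 0.469 = 0.531
α ↔ β = 1 − |0.469 − 0.148| = 1 − 0.321 = 0.679
~(γ ∧ ~~α) → (α ↔ β) = min(1, 1 − 0.531 + 0.679) = min(1, 1.148) = 1.000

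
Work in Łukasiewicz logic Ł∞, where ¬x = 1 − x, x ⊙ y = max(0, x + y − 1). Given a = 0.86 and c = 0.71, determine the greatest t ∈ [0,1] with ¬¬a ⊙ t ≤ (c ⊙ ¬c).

¬a = 1 − 0.86 = 0.14
¬¬a = 1 − 0.14 = 0.86
So the left factor is ¬¬a = 0.86.
¬c = 1 − 0.71 = 0.29
c ⊙ ¬c = max(0, 0.71 + 0.29 − 1) = max(0, 0.00) = 0.00
So the right-hand bound is c ⊙ ¬c = 0.00.
The residuum of the Łukasiewicz t-norm gives the supremum: min(1, 1 − 0.86 + 0.00).
1 − 0.86 + 0.00 = 0.14, so t = min(1, 0.14) = 0.14.
Check: 0.86 ⊙ 0.14 = max(0, 0.00) = 0.00 ≤ 0.00.

0.14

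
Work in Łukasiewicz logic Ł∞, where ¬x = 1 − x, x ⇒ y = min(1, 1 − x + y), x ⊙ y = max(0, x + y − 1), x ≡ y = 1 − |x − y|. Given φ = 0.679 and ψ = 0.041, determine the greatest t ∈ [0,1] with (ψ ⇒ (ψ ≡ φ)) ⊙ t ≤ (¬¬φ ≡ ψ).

0.362

ψ ≡ φ = 1 − |0.041 − 0.679| = 1 − 0.638 = 0.362
ψ ⇒ (ψ ≡ φ) = min(1, 1 − 0.041 + 0.362) = min(1, 1.321) = 1.000
So the left factor is ψ ⇒ (ψ ≡ φ) = 1.000.
¬φ = 1 − 0.679 = 0.321
¬¬φ = 1 − 0.321 = 0.679
¬¬φ ≡ ψ = 1 − |0.679 − 0.041| = 1 − 0.638 = 0.362
So the right-hand bound is ¬¬φ ≡ ψ = 0.362.
The residuum of the Łukasiewicz t-norm gives the supremum: min(1, 1 − 1.000 + 0.362).
1 − 1.000 + 0.362 = 0.362, so t = min(1, 0.362) = 0.362.
Check: 1.000 ⊙ 0.362 = max(0, 0.362) = 0.362 ≤ 0.362.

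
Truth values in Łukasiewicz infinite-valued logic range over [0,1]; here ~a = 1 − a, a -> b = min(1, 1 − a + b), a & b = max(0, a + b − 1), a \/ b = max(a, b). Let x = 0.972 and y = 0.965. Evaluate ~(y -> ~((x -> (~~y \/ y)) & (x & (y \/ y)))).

0.895

~y = 1 − 0.965 = 0.035
~~y = 1 − 0.035 = 0.965
~~y \/ y = max(0.965, 0.965) = 0.965
x -> (~~y \/ y) = min(1, 1 − 0.972 + 0.965) = min(1, 0.993) = 0.993
y \/ y = max(0.965, 0.965) = 0.965
x & (y \/ y) = max(0, 0.972 + 0.965 − 1) = max(0, 0.937) = 0.937
(x -> (~~y \/ y)) & (x & (y \/ y)) = max(0, 0.993 + 0.937 − 1) = max(0, 0.930) = 0.930
~((x -> (~~y \/ y)) & (x & (y \/ y))) = 1 − 0.930 = 0.070
y -> ~((x -> (~~y \/ y)) & (x & (y \/ y))) = min(1, 1 − 0.965 + 0.070) = min(1, 0.105) = 0.105
~(y -> ~((x -> (~~y \/ y)) & (x & (y \/ y)))) = 1 − 0.105 = 0.895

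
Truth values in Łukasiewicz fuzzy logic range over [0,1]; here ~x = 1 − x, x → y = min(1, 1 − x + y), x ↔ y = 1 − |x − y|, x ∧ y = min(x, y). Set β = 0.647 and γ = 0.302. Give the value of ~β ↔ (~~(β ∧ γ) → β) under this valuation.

0.353

~β = 1 − 0.647 = 0.353
β ∧ γ = min(0.647, 0.302) = 0.302
~(β ∧ γ) = 1 − 0.302 = 0.698
~~(β ∧ γ) = 1 − 0.698 = 0.302
~~(β ∧ γ) → β = min(1, 1 − 0.302 + 0.647) = min(1, 1.345) = 1.000
~β ↔ (~~(β ∧ γ) → β) = 1 − |0.353 − 1.000| = 1 − 0.647 = 0.353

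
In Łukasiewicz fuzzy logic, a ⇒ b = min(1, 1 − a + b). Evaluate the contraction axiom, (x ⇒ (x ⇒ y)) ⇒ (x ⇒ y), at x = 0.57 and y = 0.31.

0.74

x ⇒ y = min(1, 1 − 0.57 + 0.31) = min(1, 0.74) = 0.74
x ⇒ (x ⇒ y) = min(1, 1 − 0.57 + 0.74) = min(1, 1.17) = 1.00
(x ⇒ (x ⇒ y)) ⇒ (x ⇒ y) = min(1, 1 − 1.00 + 0.74) = min(1, 0.74) = 0.74
(The value 0.74 < 1 shows this instance is not satisfied; fails in Ł∞ (the t-norm is not idempotent).)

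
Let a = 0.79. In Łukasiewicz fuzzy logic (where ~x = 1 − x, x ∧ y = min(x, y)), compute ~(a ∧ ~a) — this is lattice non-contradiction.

0.79

~a = 1 − 0.79 = 0.21
a ∧ ~a = min(0.79, 0.21) = 0.21
~(a ∧ ~a) = 1 − 0.21 = 0.79
(The value 0.79 < 1 shows this instance is not satisfied; not a Ł∞-tautology — its value is 1 − min(a, 1−a).)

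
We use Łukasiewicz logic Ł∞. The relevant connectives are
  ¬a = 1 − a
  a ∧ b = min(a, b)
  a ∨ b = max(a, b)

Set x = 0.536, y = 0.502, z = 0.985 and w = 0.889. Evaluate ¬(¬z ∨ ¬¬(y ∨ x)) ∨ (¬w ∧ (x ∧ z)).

0.464

¬z = 1 − 0.985 = 0.015
y ∨ x = max(0.502, 0.536) = 0.536
¬(y ∨ x) = 1 − 0.536 = 0.464
¬¬(y ∨ x) = 1 − 0.464 = 0.536
¬z ∨ ¬¬(y ∨ x) = max(0.015, 0.536) = 0.536
¬(¬z ∨ ¬¬(y ∨ x)) = 1 − 0.536 = 0.464
¬w = 1 − 0.889 = 0.111
x ∧ z = min(0.536, 0.985) = 0.536
¬w ∧ (x ∧ z) = min(0.111, 0.536) = 0.111
¬(¬z ∨ ¬¬(y ∨ x)) ∨ (¬w ∧ (x ∧ z)) = max(0.464, 0.111) = 0.464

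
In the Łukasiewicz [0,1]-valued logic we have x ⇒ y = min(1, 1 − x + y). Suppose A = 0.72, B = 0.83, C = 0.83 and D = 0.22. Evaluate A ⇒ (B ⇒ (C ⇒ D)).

C ⇒ D = min(1, 1 − 0.83 + 0.22) = min(1, 0.39) = 0.39
B ⇒ (C ⇒ D) = min(1, 1 − 0.83 + 0.39) = min(1, 0.56) = 0.56
A ⇒ (B ⇒ (C ⇒ D)) = min(1, 1 − 0.72 + 0.56) = min(1, 0.84) = 0.84

0.84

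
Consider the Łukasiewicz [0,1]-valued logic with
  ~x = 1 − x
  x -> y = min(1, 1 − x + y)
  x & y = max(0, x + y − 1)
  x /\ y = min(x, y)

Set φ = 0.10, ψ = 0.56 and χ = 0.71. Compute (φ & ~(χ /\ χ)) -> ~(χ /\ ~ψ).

1.00

χ /\ χ = min(0.71, 0.71) = 0.71
~(χ /\ χ) = 1 − 0.71 = 0.29
φ & ~(χ /\ χ) = max(0, 0.10 + 0.29 − 1) = max(0, -0.61) = 0.00
~ψ = 1 − 0.56 = 0.44
χ /\ ~ψ = min(0.71, 0.44) = 0.44
~(χ /\ ~ψ) = 1 − 0.44 = 0.56
(φ & ~(χ /\ χ)) -> ~(χ /\ ~ψ) = min(1, 1 − 0.00 + 0.56) = min(1, 1.56) = 1.00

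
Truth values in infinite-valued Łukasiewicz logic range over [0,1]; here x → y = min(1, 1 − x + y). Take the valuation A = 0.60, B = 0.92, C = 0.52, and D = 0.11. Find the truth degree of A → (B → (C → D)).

C → D = min(1, 1 − 0.52 + 0.11) = min(1, 0.59) = 0.59
B → (C → D) = min(1, 1 − 0.92 + 0.59) = min(1, 0.67) = 0.67
A → (B → (C → D)) = min(1, 1 − 0.60 + 0.67) = min(1, 1.07) = 1.00

1.00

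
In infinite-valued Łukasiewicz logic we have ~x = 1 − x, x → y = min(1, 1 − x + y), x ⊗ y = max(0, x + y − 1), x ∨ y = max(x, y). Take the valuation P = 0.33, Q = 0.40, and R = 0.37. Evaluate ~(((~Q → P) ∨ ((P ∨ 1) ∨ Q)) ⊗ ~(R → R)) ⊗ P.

~Q = 1 − 0.40 = 0.60
~Q → P = min(1, 1 − 0.60 + 0.33) = min(1, 0.73) = 0.73
P ∨ 1 = max(0.33, 1.00) = 1.00
(P ∨ 1) ∨ Q = max(1.00, 0.40) = 1.00
(~Q → P) ∨ ((P ∨ 1) ∨ Q) = max(0.73, 1.00) = 1.00
R → R = min(1, 1 − 0.37 + 0.37) = min(1, 1.00) = 1.00
~(R → R) = 1 − 1.00 = 0.00
((~Q → P) ∨ ((P ∨ 1) ∨ Q)) ⊗ ~(R → R) = max(0, 1.00 + 0.00 − 1) = max(0, 0.00) = 0.00
~(((~Q → P) ∨ ((P ∨ 1) ∨ Q)) ⊗ ~(R → R)) = 1 − 0.00 = 1.00
~(((~Q → P) ∨ ((P ∨ 1) ∨ Q)) ⊗ ~(R → R)) ⊗ P = max(0, 1.00 + 0.33 − 1) = max(0, 0.33) = 0.33

0.33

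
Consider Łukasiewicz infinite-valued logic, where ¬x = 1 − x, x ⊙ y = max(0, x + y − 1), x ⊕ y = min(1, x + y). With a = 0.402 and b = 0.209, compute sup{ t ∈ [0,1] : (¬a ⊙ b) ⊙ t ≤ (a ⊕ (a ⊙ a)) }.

1.000

¬a = 1 − 0.402 = 0.598
¬a ⊙ b = max(0, 0.598 + 0.209 − 1) = max(0, -0.193) = 0.000
So the left factor is ¬a ⊙ b = 0.000.
a ⊙ a = max(0, 0.402 + 0.402 − 1) = max(0, -0.196) = 0.000
a ⊕ (a ⊙ a) = min(1, 0.402 + 0.000) = min(1, 0.402) = 0.402
So the right-hand bound is a ⊕ (a ⊙ a) = 0.402.
The residuum of the Łukasiewicz t-norm gives the supremum: min(1, 1 − 0.000 + 0.402).
1 − 0.000 + 0.402 = 1.402, so t = min(1, 1.402) = 1.000.
Check: 0.000 ⊙ 1.000 = max(0, 0.000) = 0.000 ≤ 0.402.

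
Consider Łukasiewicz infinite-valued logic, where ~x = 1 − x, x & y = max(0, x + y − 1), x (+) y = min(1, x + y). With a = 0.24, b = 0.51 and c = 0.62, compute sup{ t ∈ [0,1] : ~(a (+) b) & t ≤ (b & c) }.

a (+) b = min(1, 0.24 + 0.51) = min(1, 0.75) = 0.75
~(a (+) b) = 1 − 0.75 = 0.25
So the left factor is ~(a (+) b) = 0.25.
b & c = max(0, 0.51 + 0.62 − 1) = max(0, 0.13) = 0.13
So the right-hand bound is b & c = 0.13.
The residuum of the Łukasiewicz t-norm gives the supremum: min(1, 1 − 0.25 + 0.13).
1 − 0.25 + 0.13 = 0.88, so t = min(1, 0.88) = 0.88.
Check: 0.25 & 0.88 = max(0, 0.13) = 0.13 ≤ 0.13.

0.88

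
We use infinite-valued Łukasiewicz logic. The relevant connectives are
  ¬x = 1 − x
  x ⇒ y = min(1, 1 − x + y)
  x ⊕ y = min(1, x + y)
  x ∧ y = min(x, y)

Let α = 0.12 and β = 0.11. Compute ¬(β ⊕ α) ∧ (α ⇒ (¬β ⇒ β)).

β ⊕ α = min(1, 0.11 + 0.12) = min(1, 0.23) = 0.23
¬(β ⊕ α) = 1 − 0.23 = 0.77
¬β = 1 − 0.11 = 0.89
¬β ⇒ β = min(1, 1 − 0.89 + 0.11) = min(1, 0.22) = 0.22
α ⇒ (¬β ⇒ β) = min(1, 1 − 0.12 + 0.22) = min(1, 1.10) = 1.00
¬(β ⊕ α) ∧ (α ⇒ (¬β ⇒ β)) = min(0.77, 1.00) = 0.77

0.77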